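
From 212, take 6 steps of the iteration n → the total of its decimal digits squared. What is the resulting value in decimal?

212 → 2² + 1² + 2² = 9
9 → 9² = 81
81 → 8² + 1² = 65
65 → 6² + 5² = 61
61 → 6² + 1² = 37
37 → 3² + 7² = 58

58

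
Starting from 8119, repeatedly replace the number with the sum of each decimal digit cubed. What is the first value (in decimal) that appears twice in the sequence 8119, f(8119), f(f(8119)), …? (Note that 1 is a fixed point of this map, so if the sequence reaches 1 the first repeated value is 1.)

8119 → 8³ + 1³ + 1³ + 9³ = 512 + 1 + 1 + 729 = 1243
1243 → 1³ + 2³ + 4³ + 3³ = 1 + 8 + 64 + 27 = 100
100 → 1³ + 0³ + 0³ = 1 + 0 + 0 = 1  — reached the fixed point 1.
1 → 1, so 1 is the first repeated value.

1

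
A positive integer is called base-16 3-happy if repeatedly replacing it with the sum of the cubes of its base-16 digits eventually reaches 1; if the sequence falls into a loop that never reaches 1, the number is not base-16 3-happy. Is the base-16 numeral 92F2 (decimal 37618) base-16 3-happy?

37618 = (9,2,15,2)_16 → 9³ + 2³ + 15³ + 2³ = 4120
4120 = (1,0,1,8)_16 → 1³ + 0³ + 1³ + 8³ = 514
514 = (2,0,2)_16 → 2³ + 0³ + 2³ = 16
16 = (1,0)_16 → 1³ + 0³ = 1  — reached 1.

base-16 3-happy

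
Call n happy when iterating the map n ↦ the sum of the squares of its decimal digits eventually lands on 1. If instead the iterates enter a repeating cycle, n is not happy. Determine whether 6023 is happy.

happy

6023 → 49
49 → 97
97 → 130
130 → 10
10 → 1  — reached 1.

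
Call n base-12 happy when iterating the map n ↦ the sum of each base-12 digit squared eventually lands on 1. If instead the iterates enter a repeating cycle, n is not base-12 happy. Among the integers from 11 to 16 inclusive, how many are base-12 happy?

11: 11 → 121 → 101 → 89 → 74 → 40 → 25 → 5 → 25  — not base-12 happy
12: 12 → 1  — base-12 happy
13: 13 → 2 → 4 → 16 → 17 → 26 → 8 → 64 → 41 → 34 → 104 → 128 → 164 → 66 → 61 → 26  — not base-12 happy
14: 14 → 5 → 25 → 5  — not base-12 happy
15: 15 → 10 → 100 → 80 → 100  — not base-12 happy
16: 16 → 17 → 26 → 8 → 64 → 41 → 34 → 104 → 128 → 164 → 66 → 61 → 26  — not base-12 happy
base-12 happy: 12

1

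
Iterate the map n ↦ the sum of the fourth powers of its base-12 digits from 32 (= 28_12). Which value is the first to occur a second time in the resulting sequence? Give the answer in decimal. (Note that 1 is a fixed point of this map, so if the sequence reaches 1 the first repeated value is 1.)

32 = (2,8)_12 → 2⁴ + 8⁴ = 4112
4112 = (2,4,6,8)_12 → 2⁴ + 4⁴ + 6⁴ + 8⁴ = 5664
5664 = (3,3,4,0)_12 → 3⁴ + 3⁴ + 4⁴ + 0⁴ = 418
418 = (2,10,10)_12 → 2⁴ + 10⁴ + 10⁴ = 20016
20016 = (11,7,0,0)_12 → 11⁴ + 7⁴ + 0⁴ + 0⁴ = 17042
17042 = (9,10,4,2)_12 → 9⁴ + 10⁴ + 4⁴ + 2⁴ = 16833
16833 = (9,8,10,9)_12 → 9⁴ + 8⁴ + 10⁴ + 9⁴ = 27218
27218 = (1,3,9,0,2)_12 → 1⁴ + 3⁴ + 9⁴ + 0⁴ + 2⁴ = 6659
6659 = (3,10,2,11)_12 → 3⁴ + 10⁴ + 2⁴ + 11⁴ = 24738
24738 = (1,2,3,9,6)_12 → 1⁴ + 2⁴ + 3⁴ + 9⁴ + 6⁴ = 7955
7955 = (4,7,2,11)_12 → 4⁴ + 7⁴ + 2⁴ + 11⁴ = 17314
17314 = (10,0,2,10)_12 → 10⁴ + 0⁴ + 2⁴ + 10⁴ = 20016  — 20016 already appeared earlier.

20016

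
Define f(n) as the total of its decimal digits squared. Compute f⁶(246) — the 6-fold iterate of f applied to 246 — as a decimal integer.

246 → 2² + 4² + 6² = 4 + 16 + 36 = 56
56 → 5² + 6² = 25 + 36 = 61
61 → 6² + 1² = 36 + 1 = 37
37 → 3² + 7² = 9 + 49 = 58
58 → 5² + 8² = 25 + 64 = 89
89 → 8² + 9² = 64 + 81 = 145

145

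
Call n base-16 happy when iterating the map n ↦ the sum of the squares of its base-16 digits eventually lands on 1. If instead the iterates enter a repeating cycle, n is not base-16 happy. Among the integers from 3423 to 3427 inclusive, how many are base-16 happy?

1

3423: 3423 → 419 → 110 → 232 → 260 → 17 → 2 → 4 → 16 → 1  — base-16 happy
3424: 3424 → 205 → 313 → 91 → 146 → 85 → 50 → 13 → 169 → 181 → 146  — not base-16 happy
3425: 3425 → 206 → 340 → 42 → 104 → 100 → 52 → 25 → 82 → 29 → 170 → 200 → 208 → 169 → 181 → 146 → 85 → 50 → 13 → 169  — not base-16 happy
3426: 3426 → 209 → 170 → 200 → 208 → 169 → 181 → 146 → 85 → 50 → 13 → 169  — not base-16 happy
3427: 3427 → 214 → 205 → 313 → 91 → 146 → 85 → 50 → 13 → 169 → 181 → 146  — not base-16 happy
base-16 happy: 3423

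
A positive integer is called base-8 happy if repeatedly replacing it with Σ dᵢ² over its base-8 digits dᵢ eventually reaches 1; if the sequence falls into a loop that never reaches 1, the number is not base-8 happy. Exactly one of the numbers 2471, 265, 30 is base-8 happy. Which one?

2471: 2471 → 117 → 62 → 85 → 30 → 45 → 50 → 40 → 25 → 10 → 5 → 25  — repeats 25 (not base-8 happy)
265: 265 → 18 → 8 → 1  — reaches 1 (base-8 happy)
30: 30 → 45 → 50 → 40 → 25 → 10 → 5 → 25  — repeats 25 (not base-8 happy)

265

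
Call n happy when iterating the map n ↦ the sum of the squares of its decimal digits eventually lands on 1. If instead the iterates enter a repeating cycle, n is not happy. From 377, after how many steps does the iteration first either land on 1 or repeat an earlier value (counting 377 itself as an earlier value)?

14

377 → 107
107 → 50
50 → 25
25 → 29
29 → 85
85 → 89
89 → 145
145 → 42
42 → 20
20 → 4
4 → 16
16 → 37
37 → 58
58 → 89  — 89 repeats.
That took 14 steps.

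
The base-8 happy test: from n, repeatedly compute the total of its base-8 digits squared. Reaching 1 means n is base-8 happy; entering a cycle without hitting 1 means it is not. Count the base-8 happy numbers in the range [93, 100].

1

93: 93 → 35 → 25 → 10 → 5 → 25  (repeats 25)
94: 94 → 46 → 61 → 74 → 6 → 36 → 32 → 16 → 4 → 16  (repeats 16)
95: 95 → 59 → 58 → 53 → 61 → 74 → 6 → 36 → 32 → 16 → 4 → 16  (repeats 16)
96: 96 → 17 → 5 → 25 → 10 → 5  (repeats 5)
97: 97 → 18 → 8 → 1  (reaches 1)
98: 98 → 21 → 29 → 34 → 20 → 20  (repeats 20)
99: 99 → 26 → 13 → 26  (repeats 26)
100: 100 → 33 → 17 → 5 → 25 → 10 → 5  (repeats 5)
base-8 happy: 97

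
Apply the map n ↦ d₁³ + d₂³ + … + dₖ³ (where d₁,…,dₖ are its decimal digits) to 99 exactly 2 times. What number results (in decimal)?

99 → 1458
1458 → 702

702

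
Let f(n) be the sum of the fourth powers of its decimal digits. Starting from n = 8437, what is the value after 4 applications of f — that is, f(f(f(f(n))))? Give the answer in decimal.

7938

8437 → 8⁴ + 4⁴ + 3⁴ + 7⁴ = 6834
6834 → 6⁴ + 8⁴ + 3⁴ + 4⁴ = 5729
5729 → 5⁴ + 7⁴ + 2⁴ + 9⁴ = 9603
9603 → 9⁴ + 6⁴ + 0⁴ + 3⁴ = 7938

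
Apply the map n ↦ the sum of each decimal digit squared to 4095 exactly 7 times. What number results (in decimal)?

4095 → 4² + 0² + 9² + 5² = 122
122 → 1² + 2² + 2² = 9
9 → 9² = 81
81 → 8² + 1² = 65
65 → 6² + 5² = 61
61 → 6² + 1² = 37
37 → 3² + 7² = 58

58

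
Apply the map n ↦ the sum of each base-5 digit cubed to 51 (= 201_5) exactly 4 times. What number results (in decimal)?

9

51 = (2,0,1)_5 → 2³ + 0³ + 1³ = 9
9 = (1,4)_5 → 1³ + 4³ = 65
65 = (2,3,0)_5 → 2³ + 3³ + 0³ = 35
35 = (1,2,0)_5 → 1³ + 2³ + 0³ = 9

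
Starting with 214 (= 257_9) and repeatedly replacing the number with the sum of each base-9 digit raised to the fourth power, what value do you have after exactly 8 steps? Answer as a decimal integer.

722

214 = (2,5,7)_9 → 2⁴ + 5⁴ + 7⁴ = 3042
3042 = (4,1,5,0)_9 → 4⁴ + 1⁴ + 5⁴ + 0⁴ = 882
882 = (1,1,8,0)_9 → 1⁴ + 1⁴ + 8⁴ + 0⁴ = 4098
4098 = (5,5,5,3)_9 → 5⁴ + 5⁴ + 5⁴ + 3⁴ = 1956
1956 = (2,6,1,3)_9 → 2⁴ + 6⁴ + 1⁴ + 3⁴ = 1394
1394 = (1,8,1,8)_9 → 1⁴ + 8⁴ + 1⁴ + 8⁴ = 8194
8194 = (1,2,2,1,4)_9 → 1⁴ + 2⁴ + 2⁴ + 1⁴ + 4⁴ = 290
290 = (3,5,2)_9 → 3⁴ + 5⁴ + 2⁴ = 722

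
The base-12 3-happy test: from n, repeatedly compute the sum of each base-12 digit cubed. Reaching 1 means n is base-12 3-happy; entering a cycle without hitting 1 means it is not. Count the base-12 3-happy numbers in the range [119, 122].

119: 119 → 2060 → 548 → 1268 → 1753 → 10 → 1000 → 1611 → 1366 → 1854 → 1217 → 762 → 368 → 736 → 190 → 1028 → 856 → 1520 → 1728 → 1  (reaches 1)
120: 120 → 1000 → 1611 → 1366 → 1854 → 1217 → 762 → 368 → 736 → 190 → 1028 → 856 → 1520 → 1728 → 1  (reaches 1)
121: 121 → 1001 → 1672 → 1738 → 1001  (repeats 1001)
122: 122 → 1008 → 343 → 415 → 1351 → 1136 → 1855 → 1344 → 793 → 342 → 288 → 8 → 512 → 755 → 1464 → 1008  (repeats 1008)
base-12 3-happy: 119, 120

2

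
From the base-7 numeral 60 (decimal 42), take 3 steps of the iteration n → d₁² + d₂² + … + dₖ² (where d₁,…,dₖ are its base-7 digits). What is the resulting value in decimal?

34

42 = (6,0)_7 → 6² + 0² = 36
36 = (5,1)_7 → 5² + 1² = 26
26 = (3,5)_7 → 3² + 5² = 34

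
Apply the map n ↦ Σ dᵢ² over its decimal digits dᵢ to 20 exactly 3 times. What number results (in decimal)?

20 → 2² + 0² = 4
4 → 4² = 16
16 → 1² + 6² = 37

37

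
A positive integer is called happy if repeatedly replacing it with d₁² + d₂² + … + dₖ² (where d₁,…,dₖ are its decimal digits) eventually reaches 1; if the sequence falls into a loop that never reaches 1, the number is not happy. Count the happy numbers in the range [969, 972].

969: 969 → 198 → 146 → 53 → 34 → 25 → 29 → 85 → 89 → 145 → 42 → 20 → 4 → 16 → 37 → 58 → 89  — not happy
970: 970 → 130 → 10 → 1  — happy
971: 971 → 131 → 11 → 2 → 4 → 16 → 37 → 58 → 89 → 145 → 42 → 20 → 4  — not happy
972: 972 → 134 → 26 → 40 → 16 → 37 → 58 → 89 → 145 → 42 → 20 → 4 → 16  — not happy
happy: 970

1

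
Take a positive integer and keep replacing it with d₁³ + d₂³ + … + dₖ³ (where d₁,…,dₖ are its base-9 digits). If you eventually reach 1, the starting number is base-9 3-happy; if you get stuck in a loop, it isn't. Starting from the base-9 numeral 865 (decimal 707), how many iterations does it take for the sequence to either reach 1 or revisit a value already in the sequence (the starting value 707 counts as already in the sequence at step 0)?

6

707 = (8,6,5)_9 → 853
853 = (1,1,4,7)_9 → 409
409 = (5,0,4)_9 → 189
189 = (2,3,0)_9 → 35
35 = (3,8)_9 → 539
539 = (6,5,8)_9 → 853  — 853 repeats.
That took 6 steps.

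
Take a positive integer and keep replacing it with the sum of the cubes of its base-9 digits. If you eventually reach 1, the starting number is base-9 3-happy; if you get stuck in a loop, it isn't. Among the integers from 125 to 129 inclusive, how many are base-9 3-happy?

125: 125 → 577 → 345 → 99 → 9 → 1  — base-9 3-happy
126: 126 → 126  — not base-9 3-happy
127: 127 → 127  — not base-9 3-happy
128: 128 → 134 → 638 → 1198 → 470 → 476 → 980 → 540 → 432 → 152 → 856 → 128  — not base-9 3-happy
129: 129 → 153 → 513 → 243 → 27 → 27  — not base-9 3-happy
base-9 3-happy: 125

1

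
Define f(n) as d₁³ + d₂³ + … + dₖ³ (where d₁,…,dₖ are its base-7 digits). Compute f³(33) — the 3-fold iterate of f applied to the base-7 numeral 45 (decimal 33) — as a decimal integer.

405

33 = (4,5)_7 → 4³ + 5³ = 64 + 125 = 189
189 = (3,6,0)_7 → 3³ + 6³ + 0³ = 27 + 216 + 0 = 243
243 = (4,6,5)_7 → 4³ + 6³ + 5³ = 64 + 216 + 125 = 405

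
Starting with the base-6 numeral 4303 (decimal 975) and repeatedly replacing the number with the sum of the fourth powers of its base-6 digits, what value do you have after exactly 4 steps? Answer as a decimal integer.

978

975 = (4,3,0,3)_6 → 4⁴ + 3⁴ + 0⁴ + 3⁴ = 418
418 = (1,5,3,4)_6 → 1⁴ + 5⁴ + 3⁴ + 4⁴ = 963
963 = (4,2,4,3)_6 → 4⁴ + 2⁴ + 4⁴ + 3⁴ = 609
609 = (2,4,5,3)_6 → 2⁴ + 4⁴ + 5⁴ + 3⁴ = 978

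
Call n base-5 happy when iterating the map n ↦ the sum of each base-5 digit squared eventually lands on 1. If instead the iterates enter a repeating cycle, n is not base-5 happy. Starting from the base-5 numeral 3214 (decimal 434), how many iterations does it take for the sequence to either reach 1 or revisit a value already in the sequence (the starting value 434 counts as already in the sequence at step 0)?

6

434 = (3,2,1,4)_5 → 30
30 = (1,1,0)_5 → 2
2 = (2)_5 → 4
4 = (4)_5 → 16
16 = (3,1)_5 → 10
10 = (2,0)_5 → 4  — 4 repeats.
That took 6 steps.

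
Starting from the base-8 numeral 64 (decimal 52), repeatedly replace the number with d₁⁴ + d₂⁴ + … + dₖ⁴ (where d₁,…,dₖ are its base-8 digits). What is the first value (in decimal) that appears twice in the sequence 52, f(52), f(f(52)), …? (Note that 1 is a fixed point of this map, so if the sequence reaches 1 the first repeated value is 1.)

52 = (6,4)_8 → 1552
1552 = (3,0,2,0)_8 → 97
97 = (1,4,1)_8 → 258
258 = (4,0,2)_8 → 272
272 = (4,2,0)_8 → 272  — 272 already appeared earlier.

272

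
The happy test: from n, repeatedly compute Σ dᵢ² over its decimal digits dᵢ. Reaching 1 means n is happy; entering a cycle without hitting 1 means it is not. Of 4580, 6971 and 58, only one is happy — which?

4580: 4580 → 105 → 26 → 40 → 16 → 37 → 58 → 89 → 145 → 42 → 20 → 4 → 16  — repeats 16 (not happy)
6971: 6971 → 167 → 86 → 100 → 1  — reaches 1 (happy)
58: 58 → 89 → 145 → 42 → 20 → 4 → 16 → 37 → 58  — repeats 58 (not happy)

6971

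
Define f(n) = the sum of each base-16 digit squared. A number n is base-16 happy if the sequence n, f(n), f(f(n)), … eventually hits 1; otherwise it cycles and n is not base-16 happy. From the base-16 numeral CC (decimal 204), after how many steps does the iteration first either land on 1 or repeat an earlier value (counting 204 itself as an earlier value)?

15

204 = (12,12)_16 → 12² + 12² = 144 + 144 = 288
288 = (1,2,0)_16 → 1² + 2² + 0² = 1 + 4 + 0 = 5
5 = (5)_16 → 5² = 25
25 = (1,9)_16 → 1² + 9² = 1 + 81 = 82
82 = (5,2)_16 → 5² + 2² = 25 + 4 = 29
29 = (1,13)_16 → 1² + 13² = 1 + 169 = 170
170 = (10,10)_16 → 10² + 10² = 100 + 100 = 200
200 = (12,8)_16 → 12² + 8² = 144 + 64 = 208
208 = (13,0)_16 → 13² + 0² = 169 + 0 = 169
169 = (10,9)_16 → 10² + 9² = 100 + 81 = 181
181 = (11,5)_16 → 11² + 5² = 121 + 25 = 146
146 = (9,2)_16 → 9² + 2² = 81 + 4 = 85
85 = (5,5)_16 → 5² + 5² = 25 + 25 = 50
50 = (3,2)_16 → 3² + 2² = 9 + 4 = 13
13 = (13)_16 → 13² = 169  — 169 repeats.
That took 15 steps.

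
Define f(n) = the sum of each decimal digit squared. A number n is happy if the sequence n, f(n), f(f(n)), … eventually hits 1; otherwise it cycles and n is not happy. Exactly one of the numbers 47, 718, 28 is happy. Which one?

28

47: 47 → 65 → 61 → 37 → 58 → 89 → 145 → 42 → 20 → 4 → 16 → 37  — repeats 37 (not happy)
718: 718 → 114 → 18 → 65 → 61 → 37 → 58 → 89 → 145 → 42 → 20 → 4 → 16 → 37  — repeats 37 (not happy)
28: 28 → 68 → 100 → 1  — reaches 1 (happy)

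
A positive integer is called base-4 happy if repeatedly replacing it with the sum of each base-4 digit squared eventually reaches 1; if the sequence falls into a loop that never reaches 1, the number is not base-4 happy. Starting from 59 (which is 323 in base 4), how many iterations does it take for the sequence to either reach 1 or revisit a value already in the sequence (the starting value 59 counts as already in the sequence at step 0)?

6

59 = (3,2,3)_4 → 3² + 2² + 3² = 9 + 4 + 9 = 22
22 = (1,1,2)_4 → 1² + 1² + 2² = 1 + 1 + 4 = 6
6 = (1,2)_4 → 1² + 2² = 1 + 4 = 5
5 = (1,1)_4 → 1² + 1² = 1 + 1 = 2
2 = (2)_4 → 2² = 4
4 = (1,0)_4 → 1² + 0² = 1 + 0 = 1  — reached 1.
That took 6 steps.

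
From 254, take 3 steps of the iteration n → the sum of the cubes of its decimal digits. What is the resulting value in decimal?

254 → 2³ + 5³ + 4³ = 197
197 → 1³ + 9³ + 7³ = 1073
1073 → 1³ + 0³ + 7³ + 3³ = 371

371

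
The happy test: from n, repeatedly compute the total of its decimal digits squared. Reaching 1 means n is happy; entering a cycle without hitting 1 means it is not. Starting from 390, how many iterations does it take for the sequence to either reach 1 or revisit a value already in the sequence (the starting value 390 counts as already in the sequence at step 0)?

13

390 → 3² + 9² + 0² = 90
90 → 9² + 0² = 81
81 → 8² + 1² = 65
65 → 6² + 5² = 61
61 → 6² + 1² = 37
37 → 3² + 7² = 58
58 → 5² + 8² = 89
89 → 8² + 9² = 145
145 → 1² + 4² + 5² = 42
42 → 4² + 2² = 20
20 → 2² + 0² = 4
4 → 4² = 16
16 → 1² + 6² = 37  — 37 repeats.
That took 13 steps.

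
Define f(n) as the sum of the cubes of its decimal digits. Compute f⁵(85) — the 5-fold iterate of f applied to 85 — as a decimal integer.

85 → 637
637 → 586
586 → 853
853 → 664
664 → 496

496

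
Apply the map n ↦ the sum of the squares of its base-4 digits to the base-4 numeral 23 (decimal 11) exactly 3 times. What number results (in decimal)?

8

11 = (2,3)_4 → 2² + 3² = 13
13 = (3,1)_4 → 3² + 1² = 10
10 = (2,2)_4 → 2² + 2² = 8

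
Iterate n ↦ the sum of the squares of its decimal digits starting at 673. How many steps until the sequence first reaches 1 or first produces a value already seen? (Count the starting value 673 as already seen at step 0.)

673 → 6² + 7² + 3² = 36 + 49 + 9 = 94
94 → 9² + 4² = 81 + 16 = 97
97 → 9² + 7² = 81 + 49 = 130
130 → 1² + 3² + 0² = 1 + 9 + 0 = 10
10 → 1² + 0² = 1 + 0 = 1  — reached 1.
That took 5 steps.

5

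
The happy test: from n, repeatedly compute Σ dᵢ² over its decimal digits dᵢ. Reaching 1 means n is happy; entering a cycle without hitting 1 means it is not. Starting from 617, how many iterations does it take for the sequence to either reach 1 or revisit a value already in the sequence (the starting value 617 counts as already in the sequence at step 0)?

617 → 86
86 → 100
100 → 1  — reached 1.
That took 3 steps.

3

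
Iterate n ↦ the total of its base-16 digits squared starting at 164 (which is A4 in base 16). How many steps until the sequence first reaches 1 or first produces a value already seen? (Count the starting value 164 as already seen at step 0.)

7

164 = (10,4)_16 → 116
116 = (7,4)_16 → 65
65 = (4,1)_16 → 17
17 = (1,1)_16 → 2
2 = (2)_16 → 4
4 = (4)_16 → 16
16 = (1,0)_16 → 1  — reached 1.
That took 7 steps.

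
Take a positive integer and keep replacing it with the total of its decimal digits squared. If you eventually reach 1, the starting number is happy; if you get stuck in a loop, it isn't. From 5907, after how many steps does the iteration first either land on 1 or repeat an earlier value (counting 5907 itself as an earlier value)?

5907 → 5² + 9² + 0² + 7² = 155
155 → 1² + 5² + 5² = 51
51 → 5² + 1² = 26
26 → 2² + 6² = 40
40 → 4² + 0² = 16
16 → 1² + 6² = 37
37 → 3² + 7² = 58
58 → 5² + 8² = 89
89 → 8² + 9² = 145
145 → 1² + 4² + 5² = 42
42 → 4² + 2² = 20
20 → 2² + 0² = 4
4 → 4² = 16  — 16 repeats.
That took 13 steps.

13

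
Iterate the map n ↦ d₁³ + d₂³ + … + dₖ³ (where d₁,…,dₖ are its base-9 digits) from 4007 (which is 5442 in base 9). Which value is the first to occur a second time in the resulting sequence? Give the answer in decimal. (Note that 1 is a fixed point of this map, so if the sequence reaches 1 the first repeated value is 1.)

4007 = (5,4,4,2)_9 → 5³ + 4³ + 4³ + 2³ = 125 + 64 + 64 + 8 = 261
261 = (3,2,0)_9 → 3³ + 2³ + 0³ = 27 + 8 + 0 = 35
35 = (3,8)_9 → 3³ + 8³ = 27 + 512 = 539
539 = (6,5,8)_9 → 6³ + 5³ + 8³ = 216 + 125 + 512 = 853
853 = (1,1,4,7)_9 → 1³ + 1³ + 4³ + 7³ = 1 + 1 + 64 + 343 = 409
409 = (5,0,4)_9 → 5³ + 0³ + 4³ = 125 + 0 + 64 = 189
189 = (2,3,0)_9 → 2³ + 3³ + 0³ = 8 + 27 + 0 = 35  — 35 already appeared earlier.

35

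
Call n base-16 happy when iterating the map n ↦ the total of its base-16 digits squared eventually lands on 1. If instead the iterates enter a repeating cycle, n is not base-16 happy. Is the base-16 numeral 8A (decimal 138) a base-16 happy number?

base-16 happy

138 = (8,10)_16 → 164
164 = (10,4)_16 → 116
116 = (7,4)_16 → 65
65 = (4,1)_16 → 17
17 = (1,1)_16 → 2
2 = (2)_16 → 4
4 = (4)_16 → 16
16 = (1,0)_16 → 1  — reached 1.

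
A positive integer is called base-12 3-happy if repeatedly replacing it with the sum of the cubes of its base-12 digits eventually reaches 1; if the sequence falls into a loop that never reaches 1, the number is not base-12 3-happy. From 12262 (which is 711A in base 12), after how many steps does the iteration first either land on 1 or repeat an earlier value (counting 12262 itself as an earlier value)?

15

12262 = (7,1,1,10)_12 → 7³ + 1³ + 1³ + 10³ = 1345
1345 = (9,4,1)_12 → 9³ + 4³ + 1³ = 794
794 = (5,6,2)_12 → 5³ + 6³ + 2³ = 349
349 = (2,5,1)_12 → 2³ + 5³ + 1³ = 134
134 = (11,2)_12 → 11³ + 2³ = 1339
1339 = (9,3,7)_12 → 9³ + 3³ + 7³ = 1099
1099 = (7,7,7)_12 → 7³ + 7³ + 7³ = 1029
1029 = (7,1,9)_12 → 7³ + 1³ + 9³ = 1073
1073 = (7,5,5)_12 → 7³ + 5³ + 5³ = 593
593 = (4,1,5)_12 → 4³ + 1³ + 5³ = 190
190 = (1,3,10)_12 → 1³ + 3³ + 10³ = 1028
1028 = (7,1,8)_12 → 7³ + 1³ + 8³ = 856
856 = (5,11,4)_12 → 5³ + 11³ + 4³ = 1520
1520 = (10,6,8)_12 → 10³ + 6³ + 8³ = 1728
1728 = (1,0,0,0)_12 → 1³ + 0³ + 0³ + 0³ = 1  — reached 1.
That took 15 steps.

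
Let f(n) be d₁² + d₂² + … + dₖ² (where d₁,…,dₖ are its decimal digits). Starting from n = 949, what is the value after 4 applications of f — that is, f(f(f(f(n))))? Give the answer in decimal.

949 → 9² + 4² + 9² = 178
178 → 1² + 7² + 8² = 114
114 → 1² + 1² + 4² = 18
18 → 1² + 8² = 65

65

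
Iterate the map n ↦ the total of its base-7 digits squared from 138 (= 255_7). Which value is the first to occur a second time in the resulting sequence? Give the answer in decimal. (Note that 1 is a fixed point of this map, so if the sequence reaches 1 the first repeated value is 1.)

138 = (2,5,5)_7 → 2² + 5² + 5² = 4 + 25 + 25 = 54
54 = (1,0,5)_7 → 1² + 0² + 5² = 1 + 0 + 25 = 26
26 = (3,5)_7 → 3² + 5² = 9 + 25 = 34
34 = (4,6)_7 → 4² + 6² = 16 + 36 = 52
52 = (1,0,3)_7 → 1² + 0² + 3² = 1 + 0 + 9 = 10
10 = (1,3)_7 → 1² + 3² = 1 + 9 = 10  — 10 already appeared earlier.

10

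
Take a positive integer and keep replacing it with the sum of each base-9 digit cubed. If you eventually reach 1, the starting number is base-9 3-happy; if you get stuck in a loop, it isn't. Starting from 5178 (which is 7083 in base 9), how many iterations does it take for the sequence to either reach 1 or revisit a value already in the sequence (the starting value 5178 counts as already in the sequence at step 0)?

5178 = (7,0,8,3)_9 → 7³ + 0³ + 8³ + 3³ = 343 + 0 + 512 + 27 = 882
882 = (1,1,8,0)_9 → 1³ + 1³ + 8³ + 0³ = 1 + 1 + 512 + 0 = 514
514 = (6,3,1)_9 → 6³ + 3³ + 1³ = 216 + 27 + 1 = 244
244 = (3,0,1)_9 → 3³ + 0³ + 1³ = 27 + 0 + 1 = 28
28 = (3,1)_9 → 3³ + 1³ = 27 + 1 = 28  — 28 repeats.
That took 5 steps.

5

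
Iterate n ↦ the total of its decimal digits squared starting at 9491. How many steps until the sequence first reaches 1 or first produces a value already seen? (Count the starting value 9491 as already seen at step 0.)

13

9491 → 9² + 4² + 9² + 1² = 81 + 16 + 81 + 1 = 179
179 → 1² + 7² + 9² = 1 + 49 + 81 = 131
131 → 1² + 3² + 1² = 1 + 9 + 1 = 11
11 → 1² + 1² = 1 + 1 = 2
2 → 2² = 4
4 → 4² = 16
16 → 1² + 6² = 1 + 36 = 37
37 → 3² + 7² = 9 + 49 = 58
58 → 5² + 8² = 25 + 64 = 89
89 → 8² + 9² = 64 + 81 = 145
145 → 1² + 4² + 5² = 1 + 16 + 25 = 42
42 → 4² + 2² = 16 + 4 = 20
20 → 2² + 0² = 4 + 0 = 4  — 4 repeats.
That took 13 steps.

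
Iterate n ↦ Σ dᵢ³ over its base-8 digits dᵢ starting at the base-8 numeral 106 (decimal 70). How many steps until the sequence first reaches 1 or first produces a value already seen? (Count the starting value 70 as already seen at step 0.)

70 = (1,0,6)_8 → 1³ + 0³ + 6³ = 217
217 = (3,3,1)_8 → 3³ + 3³ + 1³ = 55
55 = (6,7)_8 → 6³ + 7³ = 559
559 = (1,0,5,7)_8 → 1³ + 0³ + 5³ + 7³ = 469
469 = (7,2,5)_8 → 7³ + 2³ + 5³ = 476
476 = (7,3,4)_8 → 7³ + 3³ + 4³ = 434
434 = (6,6,2)_8 → 6³ + 6³ + 2³ = 440
440 = (6,7,0)_8 → 6³ + 7³ + 0³ = 559  — 559 repeats.
That took 8 steps.

8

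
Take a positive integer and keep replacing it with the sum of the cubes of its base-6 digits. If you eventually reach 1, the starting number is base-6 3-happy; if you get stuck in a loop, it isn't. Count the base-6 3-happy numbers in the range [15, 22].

3

15: 15 → 35 → 250 → 190 → 190  — not base-6 3-happy
16: 16 → 72 → 8 → 9 → 28 → 128 → 62 → 73 → 9  — not base-6 3-happy
17: 17 → 133 → 92 → 43 → 3 → 27 → 91 → 36 → 1  — base-6 3-happy
18: 18 → 27 → 91 → 36 → 1  — base-6 3-happy
19: 19 → 28 → 128 → 62 → 73 → 9 → 28  — not base-6 3-happy
20: 20 → 35 → 250 → 190 → 190  — not base-6 3-happy
21: 21 → 54 → 28 → 128 → 62 → 73 → 9 → 28  — not base-6 3-happy
22: 22 → 91 → 36 → 1  — base-6 3-happy
base-6 3-happy: 17, 18, 22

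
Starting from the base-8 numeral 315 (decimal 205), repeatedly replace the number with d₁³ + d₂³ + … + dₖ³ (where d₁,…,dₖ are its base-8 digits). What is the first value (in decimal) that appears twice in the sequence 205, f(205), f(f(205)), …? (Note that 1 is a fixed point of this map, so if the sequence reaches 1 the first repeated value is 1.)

205 = (3,1,5)_8 → 3³ + 1³ + 5³ = 153
153 = (2,3,1)_8 → 2³ + 3³ + 1³ = 36
36 = (4,4)_8 → 4³ + 4³ = 128
128 = (2,0,0)_8 → 2³ + 0³ + 0³ = 8
8 = (1,0)_8 → 1³ + 0³ = 1  — reached the fixed point 1.
1 → 1, so 1 is the first repeated value.

1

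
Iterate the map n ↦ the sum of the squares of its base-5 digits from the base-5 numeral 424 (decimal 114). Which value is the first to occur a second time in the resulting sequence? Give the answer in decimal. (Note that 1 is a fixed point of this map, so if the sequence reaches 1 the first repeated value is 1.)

4

114 = (4,2,4)_5 → 4² + 2² + 4² = 36
36 = (1,2,1)_5 → 1² + 2² + 1² = 6
6 = (1,1)_5 → 1² + 1² = 2
2 = (2)_5 → 2² = 4
4 = (4)_5 → 4² = 16
16 = (3,1)_5 → 3² + 1² = 10
10 = (2,0)_5 → 2² + 0² = 4  — 4 already appeared earlier.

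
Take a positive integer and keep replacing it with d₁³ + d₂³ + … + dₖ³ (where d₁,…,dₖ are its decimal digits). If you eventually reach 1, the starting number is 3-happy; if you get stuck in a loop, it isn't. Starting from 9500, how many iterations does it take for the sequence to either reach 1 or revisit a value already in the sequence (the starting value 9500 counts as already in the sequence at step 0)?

9500 → 9³ + 5³ + 0³ + 0³ = 729 + 125 + 0 + 0 = 854
854 → 8³ + 5³ + 4³ = 512 + 125 + 64 = 701
701 → 7³ + 0³ + 1³ = 343 + 0 + 1 = 344
344 → 3³ + 4³ + 4³ = 27 + 64 + 64 = 155
155 → 1³ + 5³ + 5³ = 1 + 125 + 125 = 251
251 → 2³ + 5³ + 1³ = 8 + 125 + 1 = 134
134 → 1³ + 3³ + 4³ = 1 + 27 + 64 = 92
92 → 9³ + 2³ = 729 + 8 = 737
737 → 7³ + 3³ + 7³ = 343 + 27 + 343 = 713
713 → 7³ + 1³ + 3³ = 343 + 1 + 27 = 371
371 → 3³ + 7³ + 1³ = 27 + 343 + 1 = 371  — 371 repeats.
That took 11 steps.

11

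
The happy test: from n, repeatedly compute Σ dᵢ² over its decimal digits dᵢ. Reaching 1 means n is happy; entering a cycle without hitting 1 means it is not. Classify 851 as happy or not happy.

851 → 8² + 5² + 1² = 64 + 25 + 1 = 90
90 → 9² + 0² = 81 + 0 = 81
81 → 8² + 1² = 64 + 1 = 65
65 → 6² + 5² = 36 + 25 = 61
61 → 6² + 1² = 36 + 1 = 37
37 → 3² + 7² = 9 + 49 = 58
58 → 5² + 8² = 25 + 64 = 89
89 → 8² + 9² = 64 + 81 = 145
145 → 1² + 4² + 5² = 1 + 16 + 25 = 42
42 → 4² + 2² = 16 + 4 = 20
20 → 2² + 0² = 4 + 0 = 4
4 → 4² = 16
16 → 1² + 6² = 1 + 36 = 37  — 37 already seen; the sequence cycles without reaching 1.

not happy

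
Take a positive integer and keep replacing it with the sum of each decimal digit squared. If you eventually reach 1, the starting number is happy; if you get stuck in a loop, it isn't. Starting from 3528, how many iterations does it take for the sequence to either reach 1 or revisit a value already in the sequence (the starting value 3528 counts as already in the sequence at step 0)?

14

3528 → 3² + 5² + 2² + 8² = 9 + 25 + 4 + 64 = 102
102 → 1² + 0² + 2² = 1 + 0 + 4 = 5
5 → 5² = 25
25 → 2² + 5² = 4 + 25 = 29
29 → 2² + 9² = 4 + 81 = 85
85 → 8² + 5² = 64 + 25 = 89
89 → 8² + 9² = 64 + 81 = 145
145 → 1² + 4² + 5² = 1 + 16 + 25 = 42
42 → 4² + 2² = 16 + 4 = 20
20 → 2² + 0² = 4 + 0 = 4
4 → 4² = 16
16 → 1² + 6² = 1 + 36 = 37
37 → 3² + 7² = 9 + 49 = 58
58 → 5² + 8² = 25 + 64 = 89  — 89 repeats.
That took 14 steps.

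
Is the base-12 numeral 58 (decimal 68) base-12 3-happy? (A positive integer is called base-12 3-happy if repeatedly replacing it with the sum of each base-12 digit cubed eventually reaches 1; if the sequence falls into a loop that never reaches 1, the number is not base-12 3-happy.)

68 = (5,8)_12 → 5³ + 8³ = 125 + 512 = 637
637 = (4,5,1)_12 → 4³ + 5³ + 1³ = 64 + 125 + 1 = 190
190 = (1,3,10)_12 → 1³ + 3³ + 10³ = 1 + 27 + 1000 = 1028
1028 = (7,1,8)_12 → 7³ + 1³ + 8³ = 343 + 1 + 512 = 856
856 = (5,11,4)_12 → 5³ + 11³ + 4³ = 125 + 1331 + 64 = 1520
1520 = (10,6,8)_12 → 10³ + 6³ + 8³ = 1000 + 216 + 512 = 1728
1728 = (1,0,0,0)_12 → 1³ + 0³ + 0³ + 0³ = 1 + 0 + 0 + 0 = 1  — reached 1.

base-12 3-happy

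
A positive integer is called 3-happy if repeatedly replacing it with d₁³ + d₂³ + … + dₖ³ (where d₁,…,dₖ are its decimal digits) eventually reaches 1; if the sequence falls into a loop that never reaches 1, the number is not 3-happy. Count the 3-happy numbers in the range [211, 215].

211: 211 → 10 → 1  (reaches 1)
212: 212 → 17 → 344 → 155 → 251 → 134 → 92 → 737 → 713 → 371 → 371  (repeats 371)
213: 213 → 36 → 243 → 99 → 1458 → 702 → 351 → 153 → 153  (repeats 153)
214: 214 → 73 → 370 → 370  (repeats 370)
215: 215 → 134 → 92 → 737 → 713 → 371 → 371  (repeats 371)
3-happy: 211

1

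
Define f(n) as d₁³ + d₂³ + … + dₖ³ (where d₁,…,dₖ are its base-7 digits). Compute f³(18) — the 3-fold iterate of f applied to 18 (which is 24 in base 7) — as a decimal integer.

126

18 = (2,4)_7 → 2³ + 4³ = 8 + 64 = 72
72 = (1,3,2)_7 → 1³ + 3³ + 2³ = 1 + 27 + 8 = 36
36 = (5,1)_7 → 5³ + 1³ = 125 + 1 = 126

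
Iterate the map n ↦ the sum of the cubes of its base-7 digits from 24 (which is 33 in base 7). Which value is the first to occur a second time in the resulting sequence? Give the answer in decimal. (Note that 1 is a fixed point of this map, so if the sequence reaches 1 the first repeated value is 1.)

126

24 = (3,3)_7 → 54
54 = (1,0,5)_7 → 126
126 = (2,4,0)_7 → 72
72 = (1,3,2)_7 → 36
36 = (5,1)_7 → 126  — 126 already appeared earlier.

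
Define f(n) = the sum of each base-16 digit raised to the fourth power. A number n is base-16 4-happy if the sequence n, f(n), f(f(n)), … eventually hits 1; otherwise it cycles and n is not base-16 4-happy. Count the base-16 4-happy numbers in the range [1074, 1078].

1074: 1074 → 353 → 1298 → 642 → 4128 → 17 → 2 → 16 → 1  (reaches 1)
1075: 1075 → 418 → 10017 → 2434 → 10673 → 21219 → 39138 → 49089 → 86003 → 101588 → 53650 → 35139 → 10994 → 60657 → 109778 → 59314 → 55474 → 47314 → 47314  (repeats 47314)
1076: 1076 → 593 → 642 → 4128 → 17 → 2 → 16 → 1  (reaches 1)
1077: 1077 → 962 → 20833 → 1923 → 6578 → 21219 → 39138 → 49089 → 86003 → 101588 → 53650 → 35139 → 10994 → 60657 → 109778 → 59314 → 55474 → 47314 → 47314  (repeats 47314)
1078: 1078 → 1633 → 2593 → 10017 → 2434 → 10673 → 21219 → 39138 → 49089 → 86003 → 101588 → 53650 → 35139 → 10994 → 60657 → 109778 → 59314 → 55474 → 47314 → 47314  (repeats 47314)
base-16 4-happy: 1074, 1076

2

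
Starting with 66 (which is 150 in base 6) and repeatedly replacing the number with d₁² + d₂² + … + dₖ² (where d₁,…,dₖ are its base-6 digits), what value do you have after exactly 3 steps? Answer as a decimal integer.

13

66 = (1,5,0)_6 → 1² + 5² + 0² = 1 + 25 + 0 = 26
26 = (4,2)_6 → 4² + 2² = 16 + 4 = 20
20 = (3,2)_6 → 3² + 2² = 9 + 4 = 13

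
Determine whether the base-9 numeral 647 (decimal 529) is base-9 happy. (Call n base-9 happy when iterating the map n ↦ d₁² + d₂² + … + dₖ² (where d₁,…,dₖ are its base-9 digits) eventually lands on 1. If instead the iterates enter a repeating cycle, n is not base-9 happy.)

529 = (6,4,7)_9 → 6² + 4² + 7² = 101
101 = (1,2,2)_9 → 1² + 2² + 2² = 9
9 = (1,0)_9 → 1² + 0² = 1  — reached 1.

base-9 happy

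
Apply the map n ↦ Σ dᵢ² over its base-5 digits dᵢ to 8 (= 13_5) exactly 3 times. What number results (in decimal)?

8 = (1,3)_5 → 10
10 = (2,0)_5 → 4
4 = (4)_5 → 16

16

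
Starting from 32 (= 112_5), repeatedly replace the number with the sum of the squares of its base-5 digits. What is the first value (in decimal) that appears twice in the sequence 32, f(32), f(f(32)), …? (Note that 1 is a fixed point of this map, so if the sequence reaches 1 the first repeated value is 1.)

4

32 = (1,1,2)_5 → 1² + 1² + 2² = 6
6 = (1,1)_5 → 1² + 1² = 2
2 = (2)_5 → 2² = 4
4 = (4)_5 → 4² = 16
16 = (3,1)_5 → 3² + 1² = 10
10 = (2,0)_5 → 2² + 0² = 4  — 4 already appeared earlier.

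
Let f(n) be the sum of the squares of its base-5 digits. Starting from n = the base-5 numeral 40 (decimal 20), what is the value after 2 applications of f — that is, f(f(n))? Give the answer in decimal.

10

20 = (4,0)_5 → 16
16 = (3,1)_5 → 10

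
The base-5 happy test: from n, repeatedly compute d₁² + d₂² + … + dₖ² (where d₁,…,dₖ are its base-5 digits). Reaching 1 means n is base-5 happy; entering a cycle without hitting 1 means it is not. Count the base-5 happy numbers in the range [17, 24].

17: 17 → 13 → 13  (repeats 13)
18: 18 → 18  (repeats 18)
19: 19 → 25 → 1  (reaches 1)
20: 20 → 16 → 10 → 4 → 16  (repeats 16)
21: 21 → 17 → 13 → 13  (repeats 13)
22: 22 → 20 → 16 → 10 → 4 → 16  (repeats 16)
23: 23 → 25 → 1  (reaches 1)
24: 24 → 32 → 6 → 2 → 4 → 16 → 10 → 4  (repeats 4)
base-5 happy: 19, 23

2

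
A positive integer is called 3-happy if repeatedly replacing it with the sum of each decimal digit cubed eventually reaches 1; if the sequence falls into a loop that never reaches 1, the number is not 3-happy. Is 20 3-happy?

not 3-happy

20 → 2³ + 0³ = 8 + 0 = 8
8 → 8³ = 512
512 → 5³ + 1³ + 2³ = 125 + 1 + 8 = 134
134 → 1³ + 3³ + 4³ = 1 + 27 + 64 = 92
92 → 9³ + 2³ = 729 + 8 = 737
737 → 7³ + 3³ + 7³ = 343 + 27 + 343 = 713
713 → 7³ + 1³ + 3³ = 343 + 1 + 27 = 371
371 → 3³ + 7³ + 1³ = 27 + 343 + 1 = 371  — 371 already seen; the sequence cycles without reaching 1.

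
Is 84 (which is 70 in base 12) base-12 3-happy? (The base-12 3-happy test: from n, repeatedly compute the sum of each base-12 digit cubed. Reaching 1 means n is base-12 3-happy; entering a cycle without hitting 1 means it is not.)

not base-12 3-happy

84 = (7,0)_12 → 7³ + 0³ = 343 + 0 = 343
343 = (2,4,7)_12 → 2³ + 4³ + 7³ = 8 + 64 + 343 = 415
415 = (2,10,7)_12 → 2³ + 10³ + 7³ = 8 + 1000 + 343 = 1351
1351 = (9,4,7)_12 → 9³ + 4³ + 7³ = 729 + 64 + 343 = 1136
1136 = (7,10,8)_12 → 7³ + 10³ + 8³ = 343 + 1000 + 512 = 1855
1855 = (1,0,10,7)_12 → 1³ + 0³ + 10³ + 7³ = 1 + 0 + 1000 + 343 = 1344
1344 = (9,4,0)_12 → 9³ + 4³ + 0³ = 729 + 64 + 0 = 793
793 = (5,6,1)_12 → 5³ + 6³ + 1³ = 125 + 216 + 1 = 342
342 = (2,4,6)_12 → 2³ + 4³ + 6³ = 8 + 64 + 216 = 288
288 = (2,0,0)_12 → 2³ + 0³ + 0³ = 8 + 0 + 0 = 8
8 = (8)_12 → 8³ = 512
512 = (3,6,8)_12 → 3³ + 6³ + 8³ = 27 + 216 + 512 = 755
755 = (5,2,11)_12 → 5³ + 2³ + 11³ = 125 + 8 + 1331 = 1464
1464 = (10,2,0)_12 → 10³ + 2³ + 0³ = 1000 + 8 + 0 = 1008
1008 = (7,0,0)_12 → 7³ + 0³ + 0³ = 343 + 0 + 0 = 343  — 343 already seen; the sequence cycles without reaching 1.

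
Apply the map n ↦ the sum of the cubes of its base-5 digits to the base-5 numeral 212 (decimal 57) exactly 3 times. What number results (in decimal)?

57 = (2,1,2)_5 → 2³ + 1³ + 2³ = 8 + 1 + 8 = 17
17 = (3,2)_5 → 3³ + 2³ = 27 + 8 = 35
35 = (1,2,0)_5 → 1³ + 2³ + 0³ = 1 + 8 + 0 = 9

9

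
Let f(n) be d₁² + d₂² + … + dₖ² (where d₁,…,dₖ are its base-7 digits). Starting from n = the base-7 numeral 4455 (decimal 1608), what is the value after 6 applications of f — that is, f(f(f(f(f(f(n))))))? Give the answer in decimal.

52

1608 = (4,4,5,5)_7 → 82
82 = (1,4,5)_7 → 42
42 = (6,0)_7 → 36
36 = (5,1)_7 → 26
26 = (3,5)_7 → 34
34 = (4,6)_7 → 52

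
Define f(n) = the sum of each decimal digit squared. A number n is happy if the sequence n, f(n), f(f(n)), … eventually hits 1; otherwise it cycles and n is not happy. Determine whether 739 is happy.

happy

739 → 7² + 3² + 9² = 139
139 → 1² + 3² + 9² = 91
91 → 9² + 1² = 82
82 → 8² + 2² = 68
68 → 6² + 8² = 100
100 → 1² + 0² + 0² = 1  — reached 1.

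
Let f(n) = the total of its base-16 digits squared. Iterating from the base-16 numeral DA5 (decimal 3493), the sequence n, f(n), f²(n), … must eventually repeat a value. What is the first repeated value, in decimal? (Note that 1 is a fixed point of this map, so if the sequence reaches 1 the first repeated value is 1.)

3493 = (13,10,5)_16 → 13² + 10² + 5² = 294
294 = (1,2,6)_16 → 1² + 2² + 6² = 41
41 = (2,9)_16 → 2² + 9² = 85
85 = (5,5)_16 → 5² + 5² = 50
50 = (3,2)_16 → 3² + 2² = 13
13 = (13)_16 → 13² = 169
169 = (10,9)_16 → 10² + 9² = 181
181 = (11,5)_16 → 11² + 5² = 146
146 = (9,2)_16 → 9² + 2² = 85  — 85 already appeared earlier.

85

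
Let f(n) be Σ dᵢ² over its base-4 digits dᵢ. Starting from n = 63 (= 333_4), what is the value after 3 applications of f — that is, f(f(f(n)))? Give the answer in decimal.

63 = (3,3,3)_4 → 3² + 3² + 3² = 27
27 = (1,2,3)_4 → 1² + 2² + 3² = 14
14 = (3,2)_4 → 3² + 2² = 13

13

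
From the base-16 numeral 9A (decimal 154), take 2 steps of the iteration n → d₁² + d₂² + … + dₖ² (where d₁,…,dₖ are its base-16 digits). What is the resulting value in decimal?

146

154 = (9,10)_16 → 9² + 10² = 81 + 100 = 181
181 = (11,5)_16 → 11² + 5² = 121 + 25 = 146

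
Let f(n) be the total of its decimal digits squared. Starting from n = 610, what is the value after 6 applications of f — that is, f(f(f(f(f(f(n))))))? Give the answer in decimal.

20

610 → 37
37 → 58
58 → 89
89 → 145
145 → 42
42 → 20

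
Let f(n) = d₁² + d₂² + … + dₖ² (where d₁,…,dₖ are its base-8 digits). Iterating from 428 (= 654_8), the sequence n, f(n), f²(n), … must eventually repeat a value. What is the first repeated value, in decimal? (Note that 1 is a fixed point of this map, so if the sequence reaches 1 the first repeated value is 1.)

1

428 = (6,5,4)_8 → 77
77 = (1,1,5)_8 → 27
27 = (3,3)_8 → 18
18 = (2,2)_8 → 8
8 = (1,0)_8 → 1  — reached the fixed point 1.
1 → 1, so 1 is the first repeated value.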